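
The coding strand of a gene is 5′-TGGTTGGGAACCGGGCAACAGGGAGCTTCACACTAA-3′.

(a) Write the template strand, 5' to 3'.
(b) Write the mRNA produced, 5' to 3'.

(a) The template strand is the reverse complement of the coding strand: complement ACCAACCCTTGGCCCGTTGTCCCTCGAAGTGTGATT, then reverse.
(b) mRNA matches the coding strand with T→U.

(a) 5′-TTAGTGTGAAGCTCCCTGTTGCCCGGTTCCCAACCA-3′
(b) 5'-UGGUUGGGAACCGGGCAACAGGGAGCUUCACACUAA-3'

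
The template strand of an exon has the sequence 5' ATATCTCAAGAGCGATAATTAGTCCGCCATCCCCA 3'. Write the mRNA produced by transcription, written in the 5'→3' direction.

The mRNA has the sequence of the coding strand (reverse complement of the template) with T→U. Reverse complement of ATATCTCAAGAGCGATAATTAGTCCGCCATCCCCA is TGGGGATGGCGGACTAATTATCGCTCTTGAGATAT; then T→U.

5′-UGGGGAUGGCGGACUAAUUAUCGCUCUUGAGAUAU-3′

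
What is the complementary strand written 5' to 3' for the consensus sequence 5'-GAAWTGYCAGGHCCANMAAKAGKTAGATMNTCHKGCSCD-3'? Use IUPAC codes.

Standard pairs A↔T, G↔C; ambiguity codes pair Y↔R, M↔K, W↔W, S↔S, D↔H, N↔N. Complement (CTTWACRGTCCDGGTNKTTMTCMATCTAKNAGDMCGSGH), then reverse for 5'→3'.

5'-HGSGCMDGANKATCTAMCTMTTKNTGGDCCTGRCAWTTC-3'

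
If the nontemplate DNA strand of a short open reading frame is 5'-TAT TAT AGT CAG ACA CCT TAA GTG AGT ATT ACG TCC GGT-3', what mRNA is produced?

5'-UAUUAUAGUCAGACACCUUAAGUGAGUAUUACGUCCGGU-3'

mRNA has the coding-strand sequence with U in place of T.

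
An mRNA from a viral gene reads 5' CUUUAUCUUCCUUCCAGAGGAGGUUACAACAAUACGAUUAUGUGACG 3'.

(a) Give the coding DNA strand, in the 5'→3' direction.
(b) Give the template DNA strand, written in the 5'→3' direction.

(a) 5'-CTTTATCTTCCTTCCAGAGGAGGTTACAACAATACGATTATGTGACG-3'
(b) 5'-CGTCACATAATCGTATTGTTGTAACCTCCTCTGGAAGGAAGATAAAG-3'

(a) The coding strand matches the mRNA with U→T.
(b) The template strand is the reverse complement of the coding strand.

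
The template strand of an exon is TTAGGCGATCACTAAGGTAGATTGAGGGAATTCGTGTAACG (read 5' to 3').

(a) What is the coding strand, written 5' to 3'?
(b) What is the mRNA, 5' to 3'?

(a) The coding strand is the reverse complement of the template: complement AATCCGCTAGTGATTCCATCTAACTCCCTTAAGCACATTGC, then reverse.
(b) mRNA has the coding-strand sequence with T→U.

(a) 5'-CGTTACACGAATTCCCTCAATCTACCTTAGTGATCGCCTAA-3'
(b) 5'-CGUUACACGAAUUCCCUCAAUCUACCUUAGUGAUCGCCUAA-3'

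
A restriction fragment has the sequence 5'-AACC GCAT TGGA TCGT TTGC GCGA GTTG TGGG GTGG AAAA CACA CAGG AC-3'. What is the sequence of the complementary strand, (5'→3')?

The complement of AACCGCATTGGATCGTTTGCGCGAGTTGTGGGGTGGAAAACACACAGGAC is TTGGCGTAACCTAGCAAACGCGCTCAACACCCCACCTTTTGTGTGTCCTG (A↔T, G↔C). DNA strands are antiparallel, so the complementary strand runs 3'→5'; reversing gives the 5'→3' form.

5′-GTCCTGTGTGTTTTCCACCCCACAACTCGCGCAAACGATCCAATGCGGTT-3′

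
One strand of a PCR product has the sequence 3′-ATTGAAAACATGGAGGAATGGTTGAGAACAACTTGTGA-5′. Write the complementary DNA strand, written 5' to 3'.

The strand is given 3'→5', so its complement runs 5'→3' in the same left-to-right order: pair each base A↔T, G↔C.

5'-TAACTTTTGTACCTCCTTACCAACTCTTGTTGAACACT-3'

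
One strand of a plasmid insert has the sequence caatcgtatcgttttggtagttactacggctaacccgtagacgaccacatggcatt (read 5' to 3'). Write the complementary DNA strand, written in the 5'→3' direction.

Pairing A↔T and G↔C gives GTTAGCATAGCAAAACCATCAATGATGCCGATTGGGCATCTGCTGGTGTACCGTAA, running 3'→5'. Reverse for the 5'→3' convention.

5'-AATGCCATGTGGTCGTCTACGGGTTAGCCGTAGTAACTACCAAAACGATACGATTG-3'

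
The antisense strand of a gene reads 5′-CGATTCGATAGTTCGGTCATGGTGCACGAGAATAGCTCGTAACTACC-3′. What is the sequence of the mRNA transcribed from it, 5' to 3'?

RNA polymerase reads the template 3'→5' and synthesizes mRNA 5'→3' by base-pairing (A→U, T→A, G↔C). The complement of the template is GCTAAGCTATCAAGCCAGTACCACGTGCTCTTATCGAGCATTGATGG; antiparallel, so 5'→3' the coding strand is GGTAGTTACGAGCTATTCTCGTGCACCATGACCGAACTATCGAATCG. Replace T with U for the mRNA.

5'-GGUAGUUACGAGCUAUUCUCGUGCACCAUGACCGAACUAUCGAAUCG-3'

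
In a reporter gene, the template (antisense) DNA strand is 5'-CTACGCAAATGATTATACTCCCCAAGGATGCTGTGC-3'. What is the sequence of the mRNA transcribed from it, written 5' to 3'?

5'-GCACAGCAUCCUUGGGGAGUAUAAUCAUUUGCGUAG-3'

The mRNA has the sequence of the coding strand (reverse complement of the template) with T→U. Reverse complement of CTACGCAAATGATTATACTCCCCAAGGATGCTGTGC is GCACAGCATCCTTGGGGAGTATAATCATTTGCGTAG; then T→U.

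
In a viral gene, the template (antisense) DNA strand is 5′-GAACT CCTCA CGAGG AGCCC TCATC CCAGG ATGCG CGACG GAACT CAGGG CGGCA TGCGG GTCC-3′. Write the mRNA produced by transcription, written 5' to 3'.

The mRNA has the sequence of the coding strand (reverse complement of the template) with T→U. Reverse complement of GAACTCCTCACGAGGAGCCCTCATCCCAGGATGCGCGACGGAACTCAGGGCGGCATGCGGGTCC is GGACCCGCATGCCGCCCTGAGTTCCGTCGCGCATCCTGGGATGAGGGCTCCTCGTGAGGAGTTC; then T→U.

5'-GGACCCGCAUGCCGCCCUGAGUUCCGUCGCGCAUCCUGGGAUGAGGGCUCCUCGUGAGGAGUUC-3'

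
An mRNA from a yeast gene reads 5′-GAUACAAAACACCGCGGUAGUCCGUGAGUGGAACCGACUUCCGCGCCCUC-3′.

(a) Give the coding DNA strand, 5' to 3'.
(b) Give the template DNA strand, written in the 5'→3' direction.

(a) The coding strand matches the mRNA with U→T.
(b) The template strand is the reverse complement of the coding strand.

(a) 5'-GATACAAAACACCGCGGTAGTCCGTGAGTGGAACCGACTTCCGCGCCCTC-3'
(b) 5'-GAGGGCGCGGAAGTCGGTTCCACTCACGGACTACCGCGGTGTTTTGTATC-3'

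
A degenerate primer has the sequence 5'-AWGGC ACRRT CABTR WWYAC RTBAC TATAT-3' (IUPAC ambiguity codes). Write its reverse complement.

Standard pairs A↔T, G↔C; ambiguity codes pair R↔Y, W↔W, B↔V. Complement (TWCCGTGYYAGTVAYWWRTGYAVTGATATA), then reverse for 5'→3'.

5′-ATATAGTVAYGTRWWYAVTGAYYGTGCCWT-3′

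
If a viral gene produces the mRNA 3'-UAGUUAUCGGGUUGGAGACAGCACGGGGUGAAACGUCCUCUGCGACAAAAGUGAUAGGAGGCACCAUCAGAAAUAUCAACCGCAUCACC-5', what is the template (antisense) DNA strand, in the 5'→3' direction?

Written 5'→3' the mRNA is CCACUACGCCAACUAUAAAGACUACCACGGAGGAUAGUGAAAACAGCGUCUCCUGCAAAGUGGGGCACGACAGAGGUUGGGCUAUUGAU, so the coding DNA strand is CCACTACGCCAACTATAAAGACTACCACGGAGGATAGTGAAAACAGCGTCTCCTGCAAAGTGGGGCACGACAGAGGTTGGGCTATTGAT. The template is its reverse complement.

5′-ATCAATAGCCCAACCTCTGTCGTGCCCCACTTTGCAGGAGACGCTGTTTTCACTATCCTCCGTGGTAGTCTTTATAGTTGGCGTAGTGG-3′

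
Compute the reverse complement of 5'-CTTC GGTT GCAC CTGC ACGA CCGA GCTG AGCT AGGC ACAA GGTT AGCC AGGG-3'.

Complement each base (A↔T, G↔C): GAAGCCAACGTGGACGTGCTGGCTCGACTCGATCCGTGTTCCAATCGGTCCC. Then reverse.

5′-CCCTGGCTAACCTTGTGCCTAGCTCAGCTCGGTCGTGCAGGTGCAACCGAAG-3′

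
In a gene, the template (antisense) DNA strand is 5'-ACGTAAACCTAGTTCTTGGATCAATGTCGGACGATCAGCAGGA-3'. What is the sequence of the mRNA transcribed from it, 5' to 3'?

RNA polymerase reads the template 3'→5' and synthesizes mRNA 5'→3' by base-pairing (A→U, T→A, G↔C). The complement of the template is TGCATTTGGATCAAGAACCTAGTTACAGCCTGCTAGTCGTCCT; antiparallel, so 5'→3' the coding strand is TCCTGCTGATCGTCCGACATTGATCCAAGAACTAGGTTTACGT. Replace T with U for the mRNA.

5'-UCCUGCUGAUCGUCCGACAUUGAUCCAAGAACUAGGUUUACGU-3'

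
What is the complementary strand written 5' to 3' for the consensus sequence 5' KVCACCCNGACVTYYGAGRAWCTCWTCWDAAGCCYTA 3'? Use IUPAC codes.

5′-TARGGCTTHWGAWGAGWTYCTCRRABGTCNGGGTGBM-3′

Standard pairs A↔T, G↔C; ambiguity codes pair R↔Y, K↔M, W↔W, D↔H, V↔B, N↔N. Complement (MBGTGGGNCTGBARRCTCYTWGAGWAGWHTTCGGRAT), then reverse for 5'→3'.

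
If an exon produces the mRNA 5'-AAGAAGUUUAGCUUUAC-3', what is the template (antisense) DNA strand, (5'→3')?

Replace U with T to get the coding DNA strand: AAGAAGTTTAGCTTTAC. The template strand is its reverse complement (complement TTCTTCAAATCGAAATG, then reverse).

5'-GTAAAGCTAAACTTCTT-3'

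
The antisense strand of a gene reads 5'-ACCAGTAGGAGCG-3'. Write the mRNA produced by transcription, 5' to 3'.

5'-CGCUCCUACUGGU-3'

The mRNA has the sequence of the coding strand (reverse complement of the template) with T→U. Reverse complement of ACCAGTAGGAGCG is CGCTCCTACTGGT; then T→U.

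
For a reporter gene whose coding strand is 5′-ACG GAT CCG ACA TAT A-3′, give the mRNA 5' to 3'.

mRNA has the coding-strand sequence with U in place of T.

5'-ACGGAUCCGACAUAUA-3'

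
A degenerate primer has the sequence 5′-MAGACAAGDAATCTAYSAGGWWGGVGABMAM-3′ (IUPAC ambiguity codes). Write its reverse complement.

Standard pairs A↔T, G↔C; ambiguity codes pair Y↔R, M↔K, W↔W, S↔S, B↔V, D↔H. Complement (KTCTGTTCHTTAGATRSTCCWWCCBCTVKTK), then reverse for 5'→3'.

5′-KTKVTCBCCWWCCTSRTAGATTHCTTGTCTK-3′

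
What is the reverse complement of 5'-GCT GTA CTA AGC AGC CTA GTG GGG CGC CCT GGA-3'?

Complement each base (A↔T, G↔C): CGACATGATTCGTCGGATCACCCCGCGGGACCT. Then reverse.

5'-TCCAGGGCGCCCCACTAGGCTGCTTAGTACAGC-3'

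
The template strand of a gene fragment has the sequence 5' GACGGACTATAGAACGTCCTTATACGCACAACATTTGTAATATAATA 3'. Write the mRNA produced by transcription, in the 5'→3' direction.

The mRNA has the sequence of the coding strand (reverse complement of the template) with T→U. Reverse complement of GACGGACTATAGAACGTCCTTATACGCACAACATTTGTAATATAATA is TATTATATTACAAATGTTGTGCGTATAAGGACGTTCTATAGTCCGTC; then T→U.

5′-UAUUAUAUUACAAAUGUUGUGCGUAUAAGGACGUUCUAUAGUCCGUC-3′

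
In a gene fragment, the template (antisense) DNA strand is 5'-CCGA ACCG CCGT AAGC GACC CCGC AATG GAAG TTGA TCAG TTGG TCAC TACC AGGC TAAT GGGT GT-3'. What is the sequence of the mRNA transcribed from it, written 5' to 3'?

5'-ACACCCAUUAGCCUGGUAGUGACCAACUGAUCAACUUCCAUUGCGGGGUCGCUUACGGCGGUUCGG-3'

RNA polymerase reads the template 3'→5' and synthesizes mRNA 5'→3' by base-pairing (A→U, T→A, G↔C). The complement of the template is GGCTTGGCGGCATTCGCTGGGGCGTTACCTTCAACTAGTCAACCAGTGATGGTCCGATTACCCACA; antiparallel, so 5'→3' the coding strand is ACACCCATTAGCCTGGTAGTGACCAACTGATCAACTTCCATTGCGGGGTCGCTTACGGCGGTTCGG. Replace T with U for the mRNA.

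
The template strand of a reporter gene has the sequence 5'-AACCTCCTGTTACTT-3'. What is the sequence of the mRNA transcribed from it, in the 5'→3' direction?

5'-AAGUAACAGGAGGUU-3'

RNA polymerase reads the template 3'→5' and synthesizes mRNA 5'→3' by base-pairing (A→U, T→A, G↔C). The complement of the template is TTGGAGGACAATGAA; antiparallel, so 5'→3' the coding strand is AAGTAACAGGAGGTT. Replace T with U for the mRNA.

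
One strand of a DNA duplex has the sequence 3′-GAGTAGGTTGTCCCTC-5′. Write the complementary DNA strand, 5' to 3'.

5'-CTCATCCAACAGGGAG-3'

The strand is given 3'→5', so its complement runs 5'→3' in the same left-to-right order: pair each base A↔T, G↔C.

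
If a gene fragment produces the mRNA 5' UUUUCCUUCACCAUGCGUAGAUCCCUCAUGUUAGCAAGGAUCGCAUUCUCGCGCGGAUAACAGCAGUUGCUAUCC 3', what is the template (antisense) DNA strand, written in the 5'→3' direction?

5′-GGATAGCAACTGCTGTTATCCGCGCGAGAATGCGATCCTTGCTAACATGAGGGATCTACGCATGGTGAAGGAAAA-3′

Replace U with T to get the coding DNA strand: TTTTCCTTCACCATGCGTAGATCCCTCATGTTAGCAAGGATCGCATTCTCGCGCGGATAACAGCAGTTGCTATCC. The template strand is its reverse complement (complement AAAAGGAAGTGGTACGCATCTAGGGAGTACAATCGTTCCTAGCGTAAGAGCGCGCCTATTGTCGTCAACGATAGG, then reverse).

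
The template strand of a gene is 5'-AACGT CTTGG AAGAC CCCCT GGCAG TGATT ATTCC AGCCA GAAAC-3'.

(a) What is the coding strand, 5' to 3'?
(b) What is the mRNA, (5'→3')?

(a) 5'-GTTTCTGGCTGGAATAATCACTGCCAGGGGGTCTTCCAAGACGTT-3'
(b) 5′-GUUUCUGGCUGGAAUAAUCACUGCCAGGGGGUCUUCCAAGACGUU-3′

(a) The coding strand is the reverse complement of the template: complement TTGCAGAACCTTCTGGGGGACCGTCACTAATAAGGTCGGTCTTTG, then reverse.
(b) mRNA has the coding-strand sequence with T→U.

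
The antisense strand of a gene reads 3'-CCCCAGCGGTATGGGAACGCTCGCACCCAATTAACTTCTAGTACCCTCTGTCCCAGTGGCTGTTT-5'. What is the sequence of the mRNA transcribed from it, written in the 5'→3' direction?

Reading the template 3'→5' as shown, RNA polymerase pairs each base (A→U, T→A, G↔C) to build mRNA 5'→3' directly.

5'-GGGGUCGCCAUACCCUUGCGAGCGUGGGUUAAUUGAAGAUCAUGGGAGACAGGGUCACCGACAAA-3'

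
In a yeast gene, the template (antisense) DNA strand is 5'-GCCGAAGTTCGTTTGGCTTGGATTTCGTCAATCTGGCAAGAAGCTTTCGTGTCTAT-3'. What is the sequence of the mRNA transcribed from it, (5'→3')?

The mRNA has the sequence of the coding strand (reverse complement of the template) with T→U. Reverse complement of GCCGAAGTTCGTTTGGCTTGGATTTCGTCAATCTGGCAAGAAGCTTTCGTGTCTAT is ATAGACACGAAAGCTTCTTGCCAGATTGACGAAATCCAAGCCAAACGAACTTCGGC; then T→U.

5'-AUAGACACGAAAGCUUCUUGCCAGAUUGACGAAAUCCAAGCCAAACGAACUUCGGC-3'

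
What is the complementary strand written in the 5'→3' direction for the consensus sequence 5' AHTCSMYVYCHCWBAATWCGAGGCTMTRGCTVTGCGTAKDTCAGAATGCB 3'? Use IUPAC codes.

Standard pairs A↔T, G↔C; ambiguity codes pair R↔Y, M↔K, W↔W, S↔S, B↔V, D↔H. Complement (TDAGSKRBRGDGWVTTAWGCTCCGAKAYCGABACGCATMHAGTCTTACGV), then reverse for 5'→3'.

5'-VGCATTCTGAHMTACGCABAGCYAKAGCCTCGWATTVWGDGRBRKSGADT-3'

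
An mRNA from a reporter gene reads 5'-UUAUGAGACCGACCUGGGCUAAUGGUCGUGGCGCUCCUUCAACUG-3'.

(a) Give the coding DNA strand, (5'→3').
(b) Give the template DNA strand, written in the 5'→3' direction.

(a) 5'-TTATGAGACCGACCTGGGCTAATGGTCGTGGCGCTCCTTCAACTG-3'
(b) 5'-CAGTTGAAGGAGCGCCACGACCATTAGCCCAGGTCGGTCTCATAA-3'

(a) The coding strand matches the mRNA with U→T.
(b) The template strand is the reverse complement of the coding strand.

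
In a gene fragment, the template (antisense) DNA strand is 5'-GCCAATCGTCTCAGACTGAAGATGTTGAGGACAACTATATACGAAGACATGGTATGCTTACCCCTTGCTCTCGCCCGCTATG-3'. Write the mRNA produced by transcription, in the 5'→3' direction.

5'-CAUAGCGGGCGAGAGCAAGGGGUAAGCAUACCAUGUCUUCGUAUAUAGUUGUCCUCAACAUCUUCAGUCUGAGACGAUUGGC-3'

RNA polymerase reads the template 3'→5' and synthesizes mRNA 5'→3' by base-pairing (A→U, T→A, G↔C). The complement of the template is CGGTTAGCAGAGTCTGACTTCTACAACTCCTGTTGATATATGCTTCTGTACCATACGAATGGGGAACGAGAGCGGGCGATAC; antiparallel, so 5'→3' the coding strand is CATAGCGGGCGAGAGCAAGGGGTAAGCATACCATGTCTTCGTATATAGTTGTCCTCAACATCTTCAGTCTGAGACGATTGGC. Replace T with U for the mRNA.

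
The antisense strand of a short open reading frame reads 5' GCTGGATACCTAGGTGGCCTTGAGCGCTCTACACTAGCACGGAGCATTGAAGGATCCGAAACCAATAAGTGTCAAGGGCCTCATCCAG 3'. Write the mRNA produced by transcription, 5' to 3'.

5'-CUGGAUGAGGCCCUUGACACUUAUUGGUUUCGGAUCCUUCAAUGCUCCGUGCUAGUGUAGAGCGCUCAAGGCCACCUAGGUAUCCAGC-3'

RNA polymerase reads the template 3'→5' and synthesizes mRNA 5'→3' by base-pairing (A→U, T→A, G↔C). The complement of the template is CGACCTATGGATCCACCGGAACTCGCGAGATGTGATCGTGCCTCGTAACTTCCTAGGCTTTGGTTATTCACAGTTCCCGGAGTAGGTC; antiparallel, so 5'→3' the coding strand is CTGGATGAGGCCCTTGACACTTATTGGTTTCGGATCCTTCAATGCTCCGTGCTAGTGTAGAGCGCTCAAGGCCACCTAGGTATCCAGC. Replace T with U for the mRNA.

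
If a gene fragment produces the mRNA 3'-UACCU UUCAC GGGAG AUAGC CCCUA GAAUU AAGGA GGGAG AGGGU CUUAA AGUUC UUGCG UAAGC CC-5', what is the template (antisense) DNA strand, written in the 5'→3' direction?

5'-ATGGAAAGTGCCCTCTATCGGGGATCTTAATTCCTCCCTCTCCCAGAATTTCAAGAACGCATTCGGG-3'

Written 5'→3' the mRNA is CCCGAAUGCGUUCUUGAAAUUCUGGGAGAGGGAGGAAUUAAGAUCCCCGAUAGAGGGCACUUUCCAU, so the coding DNA strand is CCCGAATGCGTTCTTGAAATTCTGGGAGAGGGAGGAATTAAGATCCCCGATAGAGGGCACTTTCCAT. The template is its reverse complement.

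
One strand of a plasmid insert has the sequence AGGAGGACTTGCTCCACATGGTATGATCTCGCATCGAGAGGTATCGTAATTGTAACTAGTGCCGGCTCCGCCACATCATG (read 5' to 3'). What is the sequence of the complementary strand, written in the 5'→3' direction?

5'-CATGATGTGGCGGAGCCGGCACTAGTTACAATTACGATACCTCTCGATGCGAGATCATACCATGTGGAGCAAGTCCTCCT-3'

Pairing A↔T and G↔C gives TCCTCCTGAACGAGGTGTACCATACTAGAGCGTAGCTCTCCATAGCATTAACATTGATCACGGCCGAGGCGGTGTAGTAC, running 3'→5'. Reverse for the 5'→3' convention.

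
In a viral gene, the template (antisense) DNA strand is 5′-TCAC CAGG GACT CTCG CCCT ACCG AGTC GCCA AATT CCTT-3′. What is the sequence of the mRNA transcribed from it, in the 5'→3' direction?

5'-AAGGAAUUUGGCGACUCGGUAGGGCGAGAGUCCCUGGUGA-3'

The mRNA has the sequence of the coding strand (reverse complement of the template) with T→U. Reverse complement of TCACCAGGGACTCTCGCCCTACCGAGTCGCCAAATTCCTT is AAGGAATTTGGCGACTCGGTAGGGCGAGAGTCCCTGGTGA; then T→U.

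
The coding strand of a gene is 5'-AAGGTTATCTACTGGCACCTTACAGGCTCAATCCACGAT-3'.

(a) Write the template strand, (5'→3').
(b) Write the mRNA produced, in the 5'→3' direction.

(a) 5′-ATCGTGGATTGAGCCTGTAAGGTGCCAGTAGATAACCTT-3′
(b) 5'-AAGGUUAUCUACUGGCACCUUACAGGCUCAAUCCACGAU-3'

(a) The template strand is the reverse complement of the coding strand: complement TTCCAATAGATGACCGTGGAATGTCCGAGTTAGGTGCTA, then reverse.
(b) mRNA matches the coding strand with T→U.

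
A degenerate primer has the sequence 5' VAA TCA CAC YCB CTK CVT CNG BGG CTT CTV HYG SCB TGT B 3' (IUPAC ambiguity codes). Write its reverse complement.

5'-VACAVGSCRDBAGAAGCCVCNGABGMAGVGRGTGTGATTB-3'

Standard pairs A↔T, G↔C; ambiguity codes pair Y↔R, K↔M, S↔S, B↔V, H↔D, N↔N. Complement (BTTAGTGTGRGVGAMGBAGNCVCCGAAGABDRCSGVACAV), then reverse for 5'→3'.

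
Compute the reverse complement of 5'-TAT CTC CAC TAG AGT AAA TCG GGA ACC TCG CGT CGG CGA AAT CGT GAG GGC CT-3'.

Complement each base (A↔T, G↔C): ATAGAGGTGATCTCATTTAGCCCTTGGAGCGCAGCCGCTTTAGCACTCCCGGA. Then reverse.

5′-AGGCCCTCACGATTTCGCCGACGCGAGGTTCCCGATTTACTCTAGTGGAGATA-3′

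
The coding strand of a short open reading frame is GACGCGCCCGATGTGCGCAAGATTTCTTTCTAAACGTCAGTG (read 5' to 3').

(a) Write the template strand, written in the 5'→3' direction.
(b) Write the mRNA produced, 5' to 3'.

(a) The template strand is the reverse complement of the coding strand: complement CTGCGCGGGCTACACGCGTTCTAAAGAAAGATTTGCAGTCAC, then reverse.
(b) mRNA matches the coding strand with T→U.

(a) 5'-CACTGACGTTTAGAAAGAAATCTTGCGCACATCGGGCGCGTC-3'
(b) 5'-GACGCGCCCGAUGUGCGCAAGAUUUCUUUCUAAACGUCAGUG-3'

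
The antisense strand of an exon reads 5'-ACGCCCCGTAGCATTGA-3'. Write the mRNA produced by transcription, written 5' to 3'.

5'-UCAAUGCUACGGGGCGU-3'

RNA polymerase reads the template 3'→5' and synthesizes mRNA 5'→3' by base-pairing (A→U, T→A, G↔C). The complement of the template is TGCGGGGCATCGTAACT; antiparallel, so 5'→3' the coding strand is TCAATGCTACGGGGCGT. Replace T with U for the mRNA.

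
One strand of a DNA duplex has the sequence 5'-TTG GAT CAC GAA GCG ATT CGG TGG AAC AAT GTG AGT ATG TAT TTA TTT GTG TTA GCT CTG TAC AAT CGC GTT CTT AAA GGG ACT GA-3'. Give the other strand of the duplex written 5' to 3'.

5′-TCAGTCCCTTTAAGAACGCGATTGTACAGAGCTAACACAAATAAATACATACTCACATTGTTCCACCGAATCGCTTCGTGATCCAA-3′

The complement of TTGGATCACGAAGCGATTCGGTGGAACAATGTGAGTATGTATTTATTTGTGTTAGCTCTGTACAATCGCGTTCTTAAAGGGACTGA is AACCTAGTGCTTCGCTAAGCCACCTTGTTACACTCATACATAAATAAACACAATCGAGACATGTTAGCGCAAGAATTTCCCTGACT (A↔T, G↔C). DNA strands are antiparallel, so the complementary strand runs 3'→5'; reversing gives the 5'→3' form.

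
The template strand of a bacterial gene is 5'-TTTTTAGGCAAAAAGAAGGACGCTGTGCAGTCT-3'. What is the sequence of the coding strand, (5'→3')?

5′-AGACTGCACAGCGTCCTTCTTTTTGCCTAAAAA-3′

The coding strand is complementary and antiparallel to the template: take the complement (A↔T, G↔C) and reverse.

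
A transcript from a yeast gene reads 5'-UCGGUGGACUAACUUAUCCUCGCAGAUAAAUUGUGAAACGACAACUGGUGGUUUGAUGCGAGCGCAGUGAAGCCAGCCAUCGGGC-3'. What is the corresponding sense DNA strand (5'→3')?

5'-TCGGTGGACTAACTTATCCTCGCAGATAAATTGTGAAACGACAACTGGTGGTTTGATGCGAGCGCAGTGAAGCCAGCCATCGGGC-3'

The coding DNA strand has the same 5'→3' sequence as the mRNA with U replaced by T.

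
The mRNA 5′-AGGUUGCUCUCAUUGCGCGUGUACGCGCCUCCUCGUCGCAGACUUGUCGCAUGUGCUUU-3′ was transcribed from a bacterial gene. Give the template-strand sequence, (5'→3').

Replace U with T to get the coding DNA strand: AGGTTGCTCTCATTGCGCGTGTACGCGCCTCCTCGTCGCAGACTTGTCGCATGTGCTTT. The template strand is its reverse complement (complement TCCAACGAGAGTAACGCGCACATGCGCGGAGGAGCAGCGTCTGAACAGCGTACACGAAA, then reverse).

5'-AAAGCACATGCGACAAGTCTGCGACGAGGAGGCGCGTACACGCGCAATGAGAGCAACCT-3'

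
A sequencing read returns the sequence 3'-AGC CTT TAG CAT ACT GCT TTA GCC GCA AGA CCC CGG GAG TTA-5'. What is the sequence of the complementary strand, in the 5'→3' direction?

The strand is given 3'→5', so its complement runs 5'→3' in the same left-to-right order: pair each base A↔T, G↔C.

5′-TCGGAAATCGTATGACGAAATCGGCGTTCTGGGGCCCTCAAT-3′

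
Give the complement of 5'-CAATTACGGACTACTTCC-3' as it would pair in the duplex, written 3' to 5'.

Base-pairing A↔T, G↔C gives the complement. The complementary strand is antiparallel, so paired with a 5'→3' strand it runs 3'→5'.

3'-GTTAATGCCTGATGAAGG-5'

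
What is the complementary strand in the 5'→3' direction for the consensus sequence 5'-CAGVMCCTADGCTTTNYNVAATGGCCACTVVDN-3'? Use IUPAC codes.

5'-NHBBAGTGGCCATTBNRNAAAGCHTAGGKBCTG-3'

Standard pairs A↔T, G↔C; ambiguity codes pair Y↔R, M↔K, D↔H, V↔B, N↔N. Complement (GTCBKGGATHCGAAANRNBTTACCGGTGABBHN), then reverse for 5'→3'.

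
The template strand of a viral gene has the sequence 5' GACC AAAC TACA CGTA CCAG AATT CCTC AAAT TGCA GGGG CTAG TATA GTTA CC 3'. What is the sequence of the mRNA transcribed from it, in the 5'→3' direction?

RNA polymerase reads the template 3'→5' and synthesizes mRNA 5'→3' by base-pairing (A→U, T→A, G↔C). The complement of the template is CTGGTTTGATGTGCATGGTCTTAAGGAGTTTAACGTCCCCGATCATATCAATGG; antiparallel, so 5'→3' the coding strand is GGTAACTATACTAGCCCCTGCAATTTGAGGAATTCTGGTACGTGTAGTTTGGTC. Replace T with U for the mRNA.

5'-GGUAACUAUACUAGCCCCUGCAAUUUGAGGAAUUCUGGUACGUGUAGUUUGGUC-3'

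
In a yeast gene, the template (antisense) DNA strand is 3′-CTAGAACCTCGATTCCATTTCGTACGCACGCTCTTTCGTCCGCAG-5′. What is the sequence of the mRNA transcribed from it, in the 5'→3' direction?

5′-GAUCUUGGAGCUAAGGUAAAGCAUGCGUGCGAGAAAGCAGGCGUC-3′

Reading the template 3'→5' as shown, RNA polymerase pairs each base (A→U, T→A, G↔C) to build mRNA 5'→3' directly.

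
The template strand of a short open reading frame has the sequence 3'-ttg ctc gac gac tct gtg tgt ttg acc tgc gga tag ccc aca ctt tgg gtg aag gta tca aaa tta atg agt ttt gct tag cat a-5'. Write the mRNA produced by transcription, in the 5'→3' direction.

Reading the template 3'→5' as shown, RNA polymerase pairs each base (A→U, T→A, G↔C) to build mRNA 5'→3' directly.

5'-AACGAGCUGCUGAGACACACAAACUGGACGCCUAUCGGGUGUGAAACCCACUUCCAUAGUUUUAAUUACUCAAAACGAAUCGUAU-3'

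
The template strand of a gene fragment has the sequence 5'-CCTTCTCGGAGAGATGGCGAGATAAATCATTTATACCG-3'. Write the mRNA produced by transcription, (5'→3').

5'-CGGUAUAAAUGAUUUAUCUCGCCAUCUCUCCGAGAAGG-3'

The mRNA has the sequence of the coding strand (reverse complement of the template) with T→U. Reverse complement of CCTTCTCGGAGAGATGGCGAGATAAATCATTTATACCG is CGGTATAAATGATTTATCTCGCCATCTCTCCGAGAAGG; then T→U.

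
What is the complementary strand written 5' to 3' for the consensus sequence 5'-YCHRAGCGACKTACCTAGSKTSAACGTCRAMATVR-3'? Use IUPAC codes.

5'-YBATKTYGACGTTSAMSCTAGGTAMGTCGCTYDGR-3'

Standard pairs A↔T, G↔C; ambiguity codes pair R↔Y, M↔K, S↔S, H↔D, V↔B. Complement (RGDYTCGCTGMATGGATCSMASTTGCAGYTKTABY), then reverse for 5'→3'.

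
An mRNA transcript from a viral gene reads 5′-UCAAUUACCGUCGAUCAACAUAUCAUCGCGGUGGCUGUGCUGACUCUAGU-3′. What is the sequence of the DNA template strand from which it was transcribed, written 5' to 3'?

5'-ACTAGAGTCAGCACAGCCACCGCGATGATATGTTGATCGACGGTAATTGA-3'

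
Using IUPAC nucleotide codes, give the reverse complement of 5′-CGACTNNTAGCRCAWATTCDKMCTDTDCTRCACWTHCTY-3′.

5'-RAGDAWGTGYAGHAHAGKMHGAATWTGYGCTANNAGTCG-3'

Standard pairs A↔T, G↔C; ambiguity codes pair R↔Y, M↔K, W↔W, D↔H, N↔N. Complement (GCTGANNATCGYGTWTAAGHMKGAHAHGAYGTGWADGAR), then reverse for 5'→3'.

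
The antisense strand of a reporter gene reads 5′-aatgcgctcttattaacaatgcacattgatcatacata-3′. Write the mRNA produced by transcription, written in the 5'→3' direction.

5′-UAUGUAUGAUCAAUGUGCAUUGUUAAUAAGAGCGCAUU-3′

The mRNA has the sequence of the coding strand (reverse complement of the template) with T→U. Reverse complement of AATGCGCTCTTATTAACAATGCACATTGATCATACATA is TATGTATGATCAATGTGCATTGTTAATAAGAGCGCATT; then T→U.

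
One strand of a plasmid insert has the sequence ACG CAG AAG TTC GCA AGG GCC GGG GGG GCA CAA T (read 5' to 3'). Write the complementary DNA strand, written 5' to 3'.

The complement of ACGCAGAAGTTCGCAAGGGCCGGGGGGGCACAAT is TGCGTCTTCAAGCGTTCCCGGCCCCCCCGTGTTA (A↔T, G↔C). DNA strands are antiparallel, so the complementary strand runs 3'→5'; reversing gives the 5'→3' form.

5′-ATTGTGCCCCCCCGGCCCTTGCGAACTTCTGCGT-3′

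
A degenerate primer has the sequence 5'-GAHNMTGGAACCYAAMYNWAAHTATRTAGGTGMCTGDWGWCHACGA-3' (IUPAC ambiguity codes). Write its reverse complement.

5'-TCGTDGWCWHCAGKCACCTAYATADTTWNRKTTRGGTTCCAKNDTC-3'

Standard pairs A↔T, G↔C; ambiguity codes pair R↔Y, M↔K, W↔W, D↔H, N↔N. Complement (CTDNKACCTTGGRTTKRNWTTDATAYATCCACKGACHWCWGDTGCT), then reverse for 5'→3'.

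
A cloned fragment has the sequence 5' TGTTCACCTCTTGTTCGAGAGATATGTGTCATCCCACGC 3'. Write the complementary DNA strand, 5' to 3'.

Pairing A↔T and G↔C gives ACAAGTGGAGAACAAGCTCTCTATACACAGTAGGGTGCG, running 3'→5'. Reverse for the 5'→3' convention.

5'-GCGTGGGATGACACATATCTCTCGAACAAGAGGTGAACA-3'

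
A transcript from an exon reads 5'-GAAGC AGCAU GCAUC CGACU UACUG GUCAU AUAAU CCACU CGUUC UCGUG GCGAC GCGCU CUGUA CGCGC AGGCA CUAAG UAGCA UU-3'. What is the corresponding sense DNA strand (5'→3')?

The coding DNA strand has the same 5'→3' sequence as the mRNA with U replaced by T.

5'-GAAGCAGCATGCATCCGACTTACTGGTCATATAATCCACTCGTTCTCGTGGCGACGCGCTCTGTACGCGCAGGCACTAAGTAGCATT-3'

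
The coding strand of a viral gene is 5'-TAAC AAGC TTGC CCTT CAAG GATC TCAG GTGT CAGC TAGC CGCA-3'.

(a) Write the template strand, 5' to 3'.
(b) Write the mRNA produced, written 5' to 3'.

(a) The template strand is the reverse complement of the coding strand: complement ATTGTTCGAACGGGAAGTTCCTAGAGTCCACAGTCGATCGGCGT, then reverse.
(b) mRNA matches the coding strand with T→U.

(a) 5′-TGCGGCTAGCTGACACCTGAGATCCTTGAAGGGCAAGCTTGTTA-3′
(b) 5′-UAACAAGCUUGCCCUUCAAGGAUCUCAGGUGUCAGCUAGCCGCA-3′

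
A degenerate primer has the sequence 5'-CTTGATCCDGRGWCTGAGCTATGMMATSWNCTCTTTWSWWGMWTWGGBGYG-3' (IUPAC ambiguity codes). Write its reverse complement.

5'-CRCVCCWAWKCWWSWAAAGAGNWSATKKCATAGCTCAGWCYCHGGATCAAG-3'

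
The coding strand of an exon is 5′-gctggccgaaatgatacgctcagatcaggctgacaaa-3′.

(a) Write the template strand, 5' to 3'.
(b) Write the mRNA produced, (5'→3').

(a) The template strand is the reverse complement of the coding strand: complement CGACCGGCTTTACTATGCGAGTCTAGTCCGACTGTTT, then reverse.
(b) mRNA matches the coding strand with T→U.

(a) 5'-TTTGTCAGCCTGATCTGAGCGTATCATTTCGGCCAGC-3'
(b) 5′-GCUGGCCGAAAUGAUACGCUCAGAUCAGGCUGACAAA-3′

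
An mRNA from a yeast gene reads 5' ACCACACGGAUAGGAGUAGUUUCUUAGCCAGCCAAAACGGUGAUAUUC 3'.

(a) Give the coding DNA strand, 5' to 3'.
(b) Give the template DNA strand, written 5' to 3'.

(a) 5′-ACCACACGGATAGGAGTAGTTTCTTAGCCAGCCAAAACGGTGATATTC-3′
(b) 5'-GAATATCACCGTTTTGGCTGGCTAAGAAACTACTCCTATCCGTGTGGT-3'

(a) The coding strand matches the mRNA with U→T.
(b) The template strand is the reverse complement of the coding strand.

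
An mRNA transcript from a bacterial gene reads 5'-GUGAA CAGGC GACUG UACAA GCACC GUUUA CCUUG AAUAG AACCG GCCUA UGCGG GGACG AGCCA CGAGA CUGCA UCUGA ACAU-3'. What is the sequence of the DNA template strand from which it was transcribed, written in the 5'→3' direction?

Replace U with T to get the coding DNA strand: GTGAACAGGCGACTGTACAAGCACCGTTTACCTTGAATAGAACCGGCCTATGCGGGGACGAGCCACGAGACTGCATCTGAACAT. The template strand is its reverse complement (complement CACTTGTCCGCTGACATGTTCGTGGCAAATGGAACTTATCTTGGCCGGATACGCCCCTGCTCGGTGCTCTGACGTAGACTTGTA, then reverse).

5'-ATGTTCAGATGCAGTCTCGTGGCTCGTCCCCGCATAGGCCGGTTCTATTCAAGGTAAACGGTGCTTGTACAGTCGCCTGTTCAC-3'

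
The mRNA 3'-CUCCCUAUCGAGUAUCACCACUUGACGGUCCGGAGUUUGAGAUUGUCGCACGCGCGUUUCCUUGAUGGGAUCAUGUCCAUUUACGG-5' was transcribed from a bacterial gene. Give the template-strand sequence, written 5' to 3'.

5'-GAGGGATAGCTCATAGTGGTGAACTGCCAGGCCTCAAACTCTAACAGCGTGCGCGCAAAGGAACTACCCTAGTACAGGTAAATGCC-3'

Written 5'→3' the mRNA is GGCAUUUACCUGUACUAGGGUAGUUCCUUUGCGCGCACGCUGUUAGAGUUUGAGGCCUGGCAGUUCACCACUAUGAGCUAUCCCUC, so the coding DNA strand is GGCATTTACCTGTACTAGGGTAGTTCCTTTGCGCGCACGCTGTTAGAGTTTGAGGCCTGGCAGTTCACCACTATGAGCTATCCCTC. The template is its reverse complement.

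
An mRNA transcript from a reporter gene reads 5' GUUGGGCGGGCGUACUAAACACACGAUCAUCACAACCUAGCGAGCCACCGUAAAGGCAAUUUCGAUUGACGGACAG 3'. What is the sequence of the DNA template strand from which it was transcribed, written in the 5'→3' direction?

5′-CTGTCCGTCAATCGAAATTGCCTTTACGGTGGCTCGCTAGGTTGTGATGATCGTGTGTTTAGTACGCCCGCCCAAC-3′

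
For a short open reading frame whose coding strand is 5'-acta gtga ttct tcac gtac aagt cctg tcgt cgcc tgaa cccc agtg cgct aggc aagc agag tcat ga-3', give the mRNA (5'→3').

mRNA has the coding-strand sequence with U in place of T.

5'-ACUAGUGAUUCUUCACGUACAAGUCCUGUCGUCGCCUGAACCCCAGUGCGCUAGGCAAGCAGAGUCAUGA-3'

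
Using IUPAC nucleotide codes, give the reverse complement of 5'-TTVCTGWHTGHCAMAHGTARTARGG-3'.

Standard pairs A↔T, G↔C; ambiguity codes pair R↔Y, M↔K, W↔W, H↔D, V↔B. Complement (AABGACWDACDGTKTDCATYATYCC), then reverse for 5'→3'.

5'-CCYTAYTACDTKTGDCADWCAGBAA-3'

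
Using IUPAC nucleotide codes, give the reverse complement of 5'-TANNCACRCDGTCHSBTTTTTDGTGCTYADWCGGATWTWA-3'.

Standard pairs A↔T, G↔C; ambiguity codes pair R↔Y, W↔W, S↔S, B↔V, D↔H, N↔N. Complement (ATNNGTGYGHCAGDSVAAAAAHCACGARTHWGCCTAWAWT), then reverse for 5'→3'.

5'-TWAWATCCGWHTRAGCACHAAAAAVSDGACHGYGTGNNTA-3'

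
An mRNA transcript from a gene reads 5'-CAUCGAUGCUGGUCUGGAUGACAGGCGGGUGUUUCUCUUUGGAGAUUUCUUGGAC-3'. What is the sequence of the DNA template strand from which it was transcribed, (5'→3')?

Replace U with T to get the coding DNA strand: CATCGATGCTGGTCTGGATGACAGGCGGGTGTTTCTCTTTGGAGATTTCTTGGAC. The template strand is its reverse complement (complement GTAGCTACGACCAGACCTACTGTCCGCCCACAAAGAGAAACCTCTAAAGAACCTG, then reverse).

5'-GTCCAAGAAATCTCCAAAGAGAAACACCCGCCTGTCATCCAGACCAGCATCGATG-3'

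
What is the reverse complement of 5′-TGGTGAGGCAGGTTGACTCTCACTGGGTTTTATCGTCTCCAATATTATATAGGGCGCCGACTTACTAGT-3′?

5'-ACTAGTAAGTCGGCGCCCTATATAATATTGGAGACGATAAAACCCAGTGAGAGTCAACCTGCCTCACCA-3'

Complement each base (A↔T, G↔C): ACCACTCCGTCCAACTGAGAGTGACCCAAAATAGCAGAGGTTATAATATATCCCGCGGCTGAATGATCA. Then reverse.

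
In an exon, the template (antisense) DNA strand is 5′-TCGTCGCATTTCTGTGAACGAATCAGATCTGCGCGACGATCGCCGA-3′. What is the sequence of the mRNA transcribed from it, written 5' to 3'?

The mRNA has the sequence of the coding strand (reverse complement of the template) with T→U. Reverse complement of TCGTCGCATTTCTGTGAACGAATCAGATCTGCGCGACGATCGCCGA is TCGGCGATCGTCGCGCAGATCTGATTCGTTCACAGAAATGCGACGA; then T→U.

5'-UCGGCGAUCGUCGCGCAGAUCUGAUUCGUUCACAGAAAUGCGACGA-3'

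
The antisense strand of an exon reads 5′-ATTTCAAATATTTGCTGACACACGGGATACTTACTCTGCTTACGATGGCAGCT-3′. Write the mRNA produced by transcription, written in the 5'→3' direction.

5'-AGCUGCCAUCGUAAGCAGAGUAAGUAUCCCGUGUGUCAGCAAAUAUUUGAAAU-3'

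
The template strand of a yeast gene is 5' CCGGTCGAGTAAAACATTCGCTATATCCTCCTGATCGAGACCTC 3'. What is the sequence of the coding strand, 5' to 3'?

5′-GAGGTCTCGATCAGGAGGATATAGCGAATGTTTTACTCGACCGG-3′

The coding strand is complementary and antiparallel to the template: take the complement (A↔T, G↔C) and reverse.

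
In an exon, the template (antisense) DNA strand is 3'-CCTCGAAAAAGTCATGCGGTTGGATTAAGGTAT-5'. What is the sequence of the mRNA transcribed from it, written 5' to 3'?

5'-GGAGCUUUUUCAGUACGCCAACCUAAUUCCAUA-3'

Reading the template 3'→5' as shown, RNA polymerase pairs each base (A→U, T→A, G↔C) to build mRNA 5'→3' directly.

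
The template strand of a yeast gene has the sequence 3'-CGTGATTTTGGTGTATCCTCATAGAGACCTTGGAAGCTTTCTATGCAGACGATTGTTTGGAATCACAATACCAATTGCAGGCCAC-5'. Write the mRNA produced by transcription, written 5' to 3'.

5'-GCACUAAAACCACAUAGGAGUAUCUCUGGAACCUUCGAAAGAUACGUCUGCUAACAAACCUUAGUGUUAUGGUUAACGUCCGGUG-3'

Reading the template 3'→5' as shown, RNA polymerase pairs each base (A→U, T→A, G↔C) to build mRNA 5'→3' directly.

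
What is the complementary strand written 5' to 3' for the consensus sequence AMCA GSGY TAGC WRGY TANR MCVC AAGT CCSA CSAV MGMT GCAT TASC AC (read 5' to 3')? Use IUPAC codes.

Standard pairs A↔T, G↔C; ambiguity codes pair R↔Y, M↔K, W↔W, S↔S, V↔B, N↔N. Complement (TKGTCSCRATCGWYCRATNYKGBGTTCAGGSTGSTBKCKACGTAATSGTG), then reverse for 5'→3'.

5'-GTGSTAATGCAKCKBTSGTSGGACTTGBGKYNTARCYWGCTARCSCTGKT-3'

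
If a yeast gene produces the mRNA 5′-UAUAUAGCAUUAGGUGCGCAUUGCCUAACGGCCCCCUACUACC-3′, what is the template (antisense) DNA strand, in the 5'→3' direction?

5'-GGTAGTAGGGGGCCGTTAGGCAATGCGCACCTAATGCTATATA-3'

Replace U with T to get the coding DNA strand: TATATAGCATTAGGTGCGCATTGCCTAACGGCCCCCTACTACC. The template strand is its reverse complement (complement ATATATCGTAATCCACGCGTAACGGATTGCCGGGGGATGATGG, then reverse).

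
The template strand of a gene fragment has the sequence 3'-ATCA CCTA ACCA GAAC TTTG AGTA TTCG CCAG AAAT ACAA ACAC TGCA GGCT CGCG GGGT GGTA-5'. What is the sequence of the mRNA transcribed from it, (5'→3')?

5'-UAGUGGAUUGGUCUUGAAACUCAUAAGCGGUCUUUAUGUUUGUGACGUCCGAGCGCCCCACCAU-3'

Reading the template 3'→5' as shown, RNA polymerase pairs each base (A→U, T→A, G↔C) to build mRNA 5'→3' directly.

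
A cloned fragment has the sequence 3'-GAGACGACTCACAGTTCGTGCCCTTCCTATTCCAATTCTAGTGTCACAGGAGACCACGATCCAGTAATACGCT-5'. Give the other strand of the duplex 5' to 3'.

5'-CTCTGCTGAGTGTCAAGCACGGGAAGGATAAGGTTAAGATCACAGTGTCCTCTGGTGCTAGGTCATTATGCGA-3'

The strand is given 3'→5', so its complement runs 5'→3' in the same left-to-right order: pair each base A↔T, G↔C.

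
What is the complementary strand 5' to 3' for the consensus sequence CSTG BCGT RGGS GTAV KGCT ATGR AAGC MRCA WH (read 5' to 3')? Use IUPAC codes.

5′-DWTGYKGCTTYCATAGCMBTACSCCYACGVCASG-3′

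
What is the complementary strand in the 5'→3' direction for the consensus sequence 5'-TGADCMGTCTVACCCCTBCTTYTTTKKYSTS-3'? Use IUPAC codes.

5'-SASRMMAAARAAGVAGGGGTBAGACKGHTCA-3'

Standard pairs A↔T, G↔C; ambiguity codes pair Y↔R, M↔K, S↔S, B↔V, D↔H. Complement (ACTHGKCAGABTGGGGAVGAARAAAMMRSAS), then reverse for 5'→3'.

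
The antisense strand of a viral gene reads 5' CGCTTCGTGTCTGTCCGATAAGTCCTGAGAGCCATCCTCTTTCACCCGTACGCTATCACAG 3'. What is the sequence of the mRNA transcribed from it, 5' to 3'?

5'-CUGUGAUAGCGUACGGGUGAAAGAGGAUGGCUCUCAGGACUUAUCGGACAGACACGAAGCG-3'

The mRNA has the sequence of the coding strand (reverse complement of the template) with T→U. Reverse complement of CGCTTCGTGTCTGTCCGATAAGTCCTGAGAGCCATCCTCTTTCACCCGTACGCTATCACAG is CTGTGATAGCGTACGGGTGAAAGAGGATGGCTCTCAGGACTTATCGGACAGACACGAAGCG; then T→U.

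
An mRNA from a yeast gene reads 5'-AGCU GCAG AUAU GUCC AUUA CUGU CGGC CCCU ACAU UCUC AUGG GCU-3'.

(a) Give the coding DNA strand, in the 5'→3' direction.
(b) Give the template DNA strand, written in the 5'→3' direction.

(a) The coding strand matches the mRNA with U→T.
(b) The template strand is the reverse complement of the coding strand.

(a) 5′-AGCTGCAGATATGTCCATTACTGTCGGCCCCTACATTCTCATGGGCT-3′
(b) 5'-AGCCCATGAGAATGTAGGGGCCGACAGTAATGGACATATCTGCAGCT-3'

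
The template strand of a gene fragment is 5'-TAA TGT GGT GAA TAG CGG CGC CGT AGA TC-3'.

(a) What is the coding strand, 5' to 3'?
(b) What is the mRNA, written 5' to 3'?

(a) The coding strand is the reverse complement of the template: complement ATTACACCACTTATCGCCGCGGCATCTAG, then reverse.
(b) mRNA has the coding-strand sequence with T→U.

(a) 5'-GATCTACGGCGCCGCTATTCACCACATTA-3'
(b) 5'-GAUCUACGGCGCCGCUAUUCACCACAUUA-3'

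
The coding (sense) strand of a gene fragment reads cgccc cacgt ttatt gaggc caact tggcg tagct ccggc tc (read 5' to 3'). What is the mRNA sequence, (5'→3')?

5'-CGCCCCACGUUUAUUGAGGCCAACUUGGCGUAGCUCCGGCUC-3'

mRNA has the coding-strand sequence with U in place of T.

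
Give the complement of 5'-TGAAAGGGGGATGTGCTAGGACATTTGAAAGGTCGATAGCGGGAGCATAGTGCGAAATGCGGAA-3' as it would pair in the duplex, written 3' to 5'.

3′-ACTTTCCCCCTACACGATCCTGTAAACTTTCCAGCTATCGCCCTCGTATCACGCTTTACGCCTT-5′

Base-pairing A↔T, G↔C gives the complement. The complementary strand is antiparallel, so paired with a 5'→3' strand it runs 3'→5'.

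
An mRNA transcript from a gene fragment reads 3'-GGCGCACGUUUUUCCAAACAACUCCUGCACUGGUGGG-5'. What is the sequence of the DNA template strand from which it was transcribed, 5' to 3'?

Written 5'→3' the mRNA is GGGUGGUCACGUCCUCAACAAACCUUUUUGCACGCGG, so the coding DNA strand is GGGTGGTCACGTCCTCAACAAACCTTTTTGCACGCGG. The template is its reverse complement.

5'-CCGCGTGCAAAAAGGTTTGTTGAGGACGTGACCACCC-3'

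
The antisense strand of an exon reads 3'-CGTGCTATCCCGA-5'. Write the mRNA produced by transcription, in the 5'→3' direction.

5'-GCACGAUAGGGCU-3'

Reading the template 3'→5' as shown, RNA polymerase pairs each base (A→U, T→A, G↔C) to build mRNA 5'→3' directly.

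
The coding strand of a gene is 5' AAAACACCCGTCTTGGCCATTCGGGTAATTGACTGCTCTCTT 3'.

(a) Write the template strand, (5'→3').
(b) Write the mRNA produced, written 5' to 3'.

(a) The template strand is the reverse complement of the coding strand: complement TTTTGTGGGCAGAACCGGTAAGCCCATTAACTGACGAGAGAA, then reverse.
(b) mRNA matches the coding strand with T→U.

(a) 5′-AAGAGAGCAGTCAATTACCCGAATGGCCAAGACGGGTGTTTT-3′
(b) 5'-AAAACACCCGUCUUGGCCAUUCGGGUAAUUGACUGCUCUCUU-3'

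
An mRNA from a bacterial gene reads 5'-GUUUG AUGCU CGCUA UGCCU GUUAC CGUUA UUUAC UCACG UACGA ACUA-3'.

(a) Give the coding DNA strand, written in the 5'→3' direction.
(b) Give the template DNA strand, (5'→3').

(a) The coding strand matches the mRNA with U→T.
(b) The template strand is the reverse complement of the coding strand.

(a) 5'-GTTTGATGCTCGCTATGCCTGTTACCGTTATTTACTCACGTACGAACTA-3'
(b) 5'-TAGTTCGTACGTGAGTAAATAACGGTAACAGGCATAGCGAGCATCAAAC-3'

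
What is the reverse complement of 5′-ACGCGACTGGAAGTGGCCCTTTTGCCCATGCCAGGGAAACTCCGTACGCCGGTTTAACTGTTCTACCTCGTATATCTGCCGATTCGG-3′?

Reading the sequence 3'→5' and pairing each base (A↔T, G↔C) gives the reverse complement directly.

5'-CCGAATCGGCAGATATACGAGGTAGAACAGTTAAACCGGCGTACGGAGTTTCCCTGGCATGGGCAAAAGGGCCACTTCCAGTCGCGT-3'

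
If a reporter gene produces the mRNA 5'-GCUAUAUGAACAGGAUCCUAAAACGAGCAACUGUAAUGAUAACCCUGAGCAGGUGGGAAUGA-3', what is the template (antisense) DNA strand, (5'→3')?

5'-TCATTCCCACCTGCTCAGGGTTATCATTACAGTTGCTCGTTTTAGGATCCTGTTCATATAGC-3'

Replace U with T to get the coding DNA strand: GCTATATGAACAGGATCCTAAAACGAGCAACTGTAATGATAACCCTGAGCAGGTGGGAATGA. The template strand is its reverse complement (complement CGATATACTTGTCCTAGGATTTTGCTCGTTGACATTACTATTGGGACTCGTCCACCCTTACT, then reverse).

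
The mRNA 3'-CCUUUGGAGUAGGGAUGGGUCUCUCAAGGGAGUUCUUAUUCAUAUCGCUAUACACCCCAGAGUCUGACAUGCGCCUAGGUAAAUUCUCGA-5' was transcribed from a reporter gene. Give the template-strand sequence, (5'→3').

5'-GGAAACCTCATCCCTACCCAGAGAGTTCCCTCAAGAATAAGTATAGCGATATGTGGGGTCTCAGACTGTACGCGGATCCATTTAAGAGCT-3'

Written 5'→3' the mRNA is AGCUCUUAAAUGGAUCCGCGUACAGUCUGAGACCCCACAUAUCGCUAUACUUAUUCUUGAGGGAACUCUCUGGGUAGGGAUGAGGUUUCC, so the coding DNA strand is AGCTCTTAAATGGATCCGCGTACAGTCTGAGACCCCACATATCGCTATACTTATTCTTGAGGGAACTCTCTGGGTAGGGATGAGGTTTCC. The template is its reverse complement.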